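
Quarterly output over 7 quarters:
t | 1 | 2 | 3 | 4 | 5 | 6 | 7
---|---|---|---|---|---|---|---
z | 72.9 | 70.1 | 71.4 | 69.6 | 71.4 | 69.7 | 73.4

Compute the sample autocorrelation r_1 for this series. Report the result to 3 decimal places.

Mean z̄ = (72.9 + 70.1 + 71.4 + 69.6 + 71.4 + 69.7 + 73.4)/7 = 71.2143
Deviations from mean: 1.6857, -1.1143, 0.1857, -1.6143, 0.1857, -1.5143, 2.1857
Σ(z_t−z̄)(z_{t+1}−z̄) = (-1.8784) + (-0.2069) + (-0.2998) + (-0.2998) + (-0.2812) + (-3.3098) = -6.2759
Denominator Σ(z_t−z̄)² = 13.8286
r_1 = -6.2759 / 13.8286 = -0.454

-0.454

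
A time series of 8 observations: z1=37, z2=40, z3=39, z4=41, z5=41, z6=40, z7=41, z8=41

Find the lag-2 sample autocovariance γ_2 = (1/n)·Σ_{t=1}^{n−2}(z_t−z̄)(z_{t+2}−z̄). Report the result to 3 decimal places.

Mean z̄ = (37 + 40 + 39 + 41 + 41 + 40 + 41 + 41)/8 = 40.0000
Deviations: -3.0000, 0.0000, -1.0000, 1.0000, 1.0000, 0.0000, 1.0000, 1.0000
Σ_{t=1}^{6}(z_t−z̄)(z_{t+2}−z̄) = 3.0000
γ_2 = 3.0000 / 8 = 0.375

0.375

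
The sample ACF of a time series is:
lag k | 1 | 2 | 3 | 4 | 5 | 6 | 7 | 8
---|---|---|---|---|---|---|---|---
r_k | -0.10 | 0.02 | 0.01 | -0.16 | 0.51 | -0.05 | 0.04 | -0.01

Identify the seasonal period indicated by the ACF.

The largest autocorrelation is r_5 = 0.51; the remaining lags stay at or below 0.04.
The dominant spike at lag 5 indicates a seasonal period of 5.

5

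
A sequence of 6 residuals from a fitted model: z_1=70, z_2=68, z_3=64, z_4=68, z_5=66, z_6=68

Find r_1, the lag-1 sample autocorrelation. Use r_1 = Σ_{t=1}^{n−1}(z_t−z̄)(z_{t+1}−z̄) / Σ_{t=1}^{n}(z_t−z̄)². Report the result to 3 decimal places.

-0.208

Mean z̄ = (70 + 68 + 64 + 68 + 66 + 68)/6 = 67.3333
Numerator Σ_{t=1}^{5}(z_t−z̄)(z_{t+1}−z̄) = -4.4444
Denominator Σ(z_t−z̄)² = 21.3333
r_1 = -4.4444 / 21.3333 = -0.208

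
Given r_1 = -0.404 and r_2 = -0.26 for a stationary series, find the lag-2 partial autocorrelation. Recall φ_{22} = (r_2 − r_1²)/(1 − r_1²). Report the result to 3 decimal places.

φ_{22} = (r_2 − r_1²) / (1 − r_1²)
r_1² = (-0.404)² = 0.163216
Numerator = -0.26 − 0.1632 = -0.4232; denominator = 1 − 0.1632 = 0.8368
φ_{22} = -0.4232 / 0.8368 = -0.506

-0.506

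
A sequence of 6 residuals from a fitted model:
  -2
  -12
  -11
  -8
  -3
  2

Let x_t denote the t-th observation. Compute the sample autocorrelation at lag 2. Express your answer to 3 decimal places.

-0.241

Mean x̄ = (-2 − 12 − 11 − 8 − 3 + 2)/6 = -5.6667
Deviations from mean: 3.6667, -6.3333, -5.3333, -2.3333, 2.6667, 7.6667
Numerator Σ_{t=1}^{4}(x_t−x̄)(x_{t+2}−x̄) = -36.8889
Denominator Σ(x_t−x̄)² = 153.3333
r_2 = -36.8889 / 153.3333 = -0.241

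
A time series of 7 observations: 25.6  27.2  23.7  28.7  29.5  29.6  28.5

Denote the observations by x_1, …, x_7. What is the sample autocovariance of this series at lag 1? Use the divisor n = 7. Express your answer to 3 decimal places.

Mean x̄ = (25.6 + 27.2 + 23.7 + 28.7 + 29.5 + 29.6 + 28.5)/7 = 27.5429
Σ_{t=1}^{6}(x_t−x̄)(x_{t+1}−x̄) = 5.7967
γ_1 = 5.7967 / 7 = 0.828

0.828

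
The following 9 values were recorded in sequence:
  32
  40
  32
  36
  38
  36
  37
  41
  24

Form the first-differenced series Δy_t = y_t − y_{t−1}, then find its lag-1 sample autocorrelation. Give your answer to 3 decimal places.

-0.351

First differences Δy: 8, -8, 4, 2, -2, 1, 4, -17
Mean of differences = -1.0000
Numerator Σ(Δy_t−Δȳ)(Δy_{t+1}−Δȳ) = -158.0000
Denominator Σ(Δy_t−Δȳ)² = 450.0000
r_1(Δy) = -158.0000 / 450.0000 = -0.351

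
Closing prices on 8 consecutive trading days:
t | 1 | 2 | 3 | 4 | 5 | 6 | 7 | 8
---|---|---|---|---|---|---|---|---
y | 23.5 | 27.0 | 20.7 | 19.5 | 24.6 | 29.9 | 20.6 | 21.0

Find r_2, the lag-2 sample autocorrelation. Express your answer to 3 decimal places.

-0.666

Mean ȳ = (23.5 + 27.0 + 20.7 + 19.5 + 24.6 + 29.9 + 20.6 + 21.0)/8 = 23.3500
Σ(y_t−ȳ)(y_{t+2}−ȳ) = (-0.3975) + (-14.0525) + (-3.3125) + (-25.2175) + (-3.4375) + (-15.3925) = -61.8100
Denominator Σ(y_t−ȳ)² = 92.7400
r_2 = -61.8100 / 92.7400 = -0.666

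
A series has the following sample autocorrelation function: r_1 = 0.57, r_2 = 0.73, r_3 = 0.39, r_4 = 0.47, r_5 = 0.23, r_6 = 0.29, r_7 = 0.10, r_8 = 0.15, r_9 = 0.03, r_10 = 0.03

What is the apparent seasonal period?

2

The largest autocorrelation is r_2 = 0.73; the remaining lags stay at or below 0.57.
The dominant spike at lag 2 indicates a seasonal period of 2.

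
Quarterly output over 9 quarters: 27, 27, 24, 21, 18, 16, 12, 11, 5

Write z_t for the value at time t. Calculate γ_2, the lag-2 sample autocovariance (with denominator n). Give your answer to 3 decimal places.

Mean z̄ = (27 + 27 + 24 + 21 + 18 + 16 + 12 + 11 + 5)/9 = 17.8889
Σ_{t=1}^{7}(z_t−z̄)(z_{t+2}−z̄) = 167.0864
γ_2 = 167.0864 / 9 = 18.565

18.565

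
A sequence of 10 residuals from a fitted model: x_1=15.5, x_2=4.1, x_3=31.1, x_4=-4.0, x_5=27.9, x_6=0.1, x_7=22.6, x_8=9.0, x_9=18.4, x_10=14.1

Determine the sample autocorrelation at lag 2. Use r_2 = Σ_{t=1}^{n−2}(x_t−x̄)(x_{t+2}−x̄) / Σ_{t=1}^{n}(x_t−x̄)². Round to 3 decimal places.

Mean x̄ = (15.5 + 4.1 + 31.1 − 4.0 + 27.9 + 0.1 + 22.6 + 9.0 + 18.4 + 14.1)/10 = 13.8800
Numerator Σ_{t=1}^{8}(x_t−x̄)(x_{t+2}−x̄) = 918.4152
Denominator Σ(x_t−x̄)² = 1221.2760
r_2 = 918.4152 / 1221.2760 = 0.752

0.752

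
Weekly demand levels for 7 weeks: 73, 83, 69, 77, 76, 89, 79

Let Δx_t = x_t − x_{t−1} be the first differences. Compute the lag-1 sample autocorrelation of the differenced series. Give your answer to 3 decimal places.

First differences Δx: 10, -14, 8, -1, 13, -10
Mean of differences = 1.0000
Numerator Σ(Δx_t−Δx̄)(Δx_{t+1}−Δx̄) = -410.0000
Denominator Σ(Δx_t−Δx̄)² = 624.0000
r_1(Δx) = -410.0000 / 624.0000 = -0.657

-0.657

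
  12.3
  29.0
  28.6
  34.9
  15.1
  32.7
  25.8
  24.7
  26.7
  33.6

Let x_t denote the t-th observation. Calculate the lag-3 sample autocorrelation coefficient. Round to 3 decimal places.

Mean x̄ = (12.3 + 29.0 + 28.6 + 34.9 + 15.1 + 32.7 + 25.8 + 24.7 + 26.7 + 33.6)/10 = 26.3400
Σ(x_t−x̄)(x_{t+3}−x̄) = (-120.1824) + (-29.8984) + (14.3736) + (-4.6224) + (18.4336) + (2.2896) + (-3.9204) = -123.5268
Denominator Σ(x_t−x̄)² = 505.1840
r_3 = -123.5268 / 505.1840 = -0.245

-0.245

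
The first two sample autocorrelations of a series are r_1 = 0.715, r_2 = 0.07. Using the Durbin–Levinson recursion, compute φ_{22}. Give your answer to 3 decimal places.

φ_{22} = (r_2 − r_1²) / (1 − r_1²)
r_1² = (0.715)² = 0.511225
Numerator = 0.07 − 0.5112 = -0.4412; denominator = 1 − 0.5112 = 0.4888
φ_{22} = -0.4412 / 0.4888 = -0.903

-0.903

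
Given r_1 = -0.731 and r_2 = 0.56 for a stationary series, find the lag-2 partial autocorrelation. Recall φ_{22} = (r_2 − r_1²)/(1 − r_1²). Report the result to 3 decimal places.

φ_{22} = (r_2 − r_1²) / (1 − r_1²)
r_1² = (-0.731)² = 0.534361
Numerator = 0.56 − 0.5344 = 0.0256; denominator = 1 − 0.5344 = 0.4656
φ_{22} = 0.0256 / 0.4656 = 0.055

0.055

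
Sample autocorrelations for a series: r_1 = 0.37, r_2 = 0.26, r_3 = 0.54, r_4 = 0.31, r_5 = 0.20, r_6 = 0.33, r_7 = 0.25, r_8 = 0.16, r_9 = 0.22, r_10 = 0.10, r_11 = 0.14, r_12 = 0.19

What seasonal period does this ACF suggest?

The largest autocorrelation is r_3 = 0.54; the remaining lags stay at or below 0.37. The elevated value at lag 1 (0.37), dropping to 0.26 at lag 2, reflects decaying short-term dependence rather than seasonality.
The dominant spike at lag 3 indicates a seasonal period of 3.

3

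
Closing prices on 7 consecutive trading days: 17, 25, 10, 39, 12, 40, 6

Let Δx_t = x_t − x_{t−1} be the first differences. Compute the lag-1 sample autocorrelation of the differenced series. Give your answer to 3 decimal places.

First differences Δx: 8, -15, 29, -27, 28, -34
Mean of differences = -1.8333
Numerator Σ(Δx_t−Δx̄)(Δx_{t+1}−Δx̄) = -3021.8611
Denominator Σ(Δx_t−Δx̄)² = 3778.8333
r_1(Δx) = -3021.8611 / 3778.8333 = -0.800

-0.800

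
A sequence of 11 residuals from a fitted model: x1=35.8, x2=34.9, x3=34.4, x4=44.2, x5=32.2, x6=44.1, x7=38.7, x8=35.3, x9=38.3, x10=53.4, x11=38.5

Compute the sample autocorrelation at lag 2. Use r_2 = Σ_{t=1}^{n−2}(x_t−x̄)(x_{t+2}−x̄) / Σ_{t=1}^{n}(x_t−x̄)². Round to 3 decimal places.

-0.049

Mean x̄ = (35.8 + 34.9 + 34.4 + 44.2 + 32.2 + 44.1 + 38.7 + 35.3 + 38.3 + 53.4 + 38.5)/11 = 39.0727
Numerator Σ_{t=1}^{9}(x_t−x̄)(x_{t+2}−x̄) = -17.9388
Denominator Σ(x_t−x̄)² = 369.3218
r_2 = -17.9388 / 369.3218 = -0.049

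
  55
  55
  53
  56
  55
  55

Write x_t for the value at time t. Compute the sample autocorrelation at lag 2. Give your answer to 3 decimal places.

-0.046

Mean x̄ = (55 + 55 + 53 + 56 + 55 + 55)/6 = 54.8333
Deviations from mean: 0.1667, 0.1667, -1.8333, 1.1667, 0.1667, 0.1667
Σ(x_t−x̄)(x_{t+2}−x̄) = (-0.3056) + (0.1944) + (-0.3056) + (0.1944) = -0.2222
Denominator Σ(x_t−x̄)² = 4.8333
r_2 = -0.2222 / 4.8333 = -0.046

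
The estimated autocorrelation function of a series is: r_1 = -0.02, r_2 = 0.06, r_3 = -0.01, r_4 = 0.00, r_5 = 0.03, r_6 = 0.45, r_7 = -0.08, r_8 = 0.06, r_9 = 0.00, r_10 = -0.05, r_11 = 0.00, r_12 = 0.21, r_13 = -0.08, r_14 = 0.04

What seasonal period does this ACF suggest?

6

The largest autocorrelation is r_6 = 0.45, with a weaker echo at lag 12 (0.21); the remaining lags stay at or below 0.06.
The dominant spike at lag 6 indicates a seasonal period of 6.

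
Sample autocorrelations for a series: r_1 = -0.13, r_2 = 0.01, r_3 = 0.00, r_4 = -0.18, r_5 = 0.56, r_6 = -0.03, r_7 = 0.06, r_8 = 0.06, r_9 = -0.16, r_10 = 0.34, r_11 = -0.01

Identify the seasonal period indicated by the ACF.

The largest autocorrelation is r_5 = 0.56, with a weaker echo at lag 10 (0.34); the remaining lags stay at or below 0.06.
The dominant spike at lag 5 indicates a seasonal period of 5.

5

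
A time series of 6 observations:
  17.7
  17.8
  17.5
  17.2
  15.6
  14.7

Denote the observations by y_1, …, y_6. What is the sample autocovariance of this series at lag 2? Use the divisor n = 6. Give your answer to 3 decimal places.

Mean ȳ = (17.7 + 17.8 + 17.5 + 17.2 + 15.6 + 14.7)/6 = 16.7500
Σ_{t=1}^{4}(y_t−ȳ)(y_{t+2}−ȳ) = -0.6000
γ_2 = -0.6000 / 6 = -0.100

-0.100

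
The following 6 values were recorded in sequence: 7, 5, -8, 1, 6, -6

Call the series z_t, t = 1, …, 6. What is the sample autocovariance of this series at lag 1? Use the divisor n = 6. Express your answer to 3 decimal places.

Mean z̄ = (7 + 5 − 8 + 1 + 6 − 6)/6 = 0.8333
Σ_{t=1}^{5}(z_t−z̄)(z_{t+1}−z̄) = -47.0278
γ_1 = -47.0278 / 6 = -7.838

-7.838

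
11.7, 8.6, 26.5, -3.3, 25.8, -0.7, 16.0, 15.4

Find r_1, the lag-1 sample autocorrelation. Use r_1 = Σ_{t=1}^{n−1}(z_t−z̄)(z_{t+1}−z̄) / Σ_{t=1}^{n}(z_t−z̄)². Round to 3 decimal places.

-0.833

Mean z̄ = (11.7 + 8.6 + 26.5 − 3.3 + 25.8 − 0.7 + 16.0 + 15.4)/8 = 12.5000
Σ(z_t−z̄)(z_{t+1}−z̄) = (3.1200) + (-54.6000) + (-221.2000) + (-210.1400) + (-175.5600) + (-46.2000) + (10.1500) = -694.4300
Denominator Σ(z_t−z̄)² = 833.2800
r_1 = -694.4300 / 833.2800 = -0.833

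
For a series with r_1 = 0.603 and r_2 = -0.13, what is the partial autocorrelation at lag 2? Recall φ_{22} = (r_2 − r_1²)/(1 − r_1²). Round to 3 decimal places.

-0.776

φ_{22} = (r_2 − r_1²) / (1 − r_1²)
r_1² = (0.603)² = 0.363609
Numerator = -0.13 − 0.3636 = -0.4936; denominator = 1 − 0.3636 = 0.6364
φ_{22} = -0.4936 / 0.6364 = -0.776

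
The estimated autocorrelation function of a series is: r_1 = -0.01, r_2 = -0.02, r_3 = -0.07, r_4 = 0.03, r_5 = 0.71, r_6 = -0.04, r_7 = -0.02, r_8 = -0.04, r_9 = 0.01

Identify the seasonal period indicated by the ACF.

The largest autocorrelation is r_5 = 0.71; the remaining lags stay at or below 0.03.
The dominant spike at lag 5 indicates a seasonal period of 5.

5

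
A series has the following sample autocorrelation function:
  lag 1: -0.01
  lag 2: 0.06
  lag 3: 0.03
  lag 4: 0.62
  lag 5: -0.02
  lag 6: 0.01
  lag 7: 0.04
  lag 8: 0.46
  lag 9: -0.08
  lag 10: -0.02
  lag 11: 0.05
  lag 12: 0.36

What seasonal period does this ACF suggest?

The largest autocorrelation is r_4 = 0.62, with weaker echoes at lags 8 (0.46) and 12 (0.36); the remaining lags stay at or below 0.06.
The dominant spike at lag 4 indicates a seasonal period of 4.

4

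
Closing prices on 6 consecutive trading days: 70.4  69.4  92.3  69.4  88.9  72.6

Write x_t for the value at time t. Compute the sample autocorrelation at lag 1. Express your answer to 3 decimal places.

-0.591

Mean x̄ = (70.4 + 69.4 + 92.3 + 69.4 + 88.9 + 72.6)/6 = 77.1667
Deviations from mean: -6.7667, -7.7667, 15.1333, -7.7667, 11.7333, -4.5667
Σ(x_t−x̄)(x_{t+1}−x̄) = (52.5544) + (-117.5356) + (-117.5356) + (-91.1289) + (-53.5822) = -327.2278
Denominator Σ(x_t−x̄)² = 553.9733
r_1 = -327.2278 / 553.9733 = -0.591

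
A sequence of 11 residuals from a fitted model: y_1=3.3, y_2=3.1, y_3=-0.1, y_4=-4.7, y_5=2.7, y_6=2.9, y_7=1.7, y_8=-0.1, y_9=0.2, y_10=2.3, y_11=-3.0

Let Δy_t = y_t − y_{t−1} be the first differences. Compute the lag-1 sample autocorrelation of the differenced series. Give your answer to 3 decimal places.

First differences Δy: -0.2, -3.2, -4.6, 7.4, 0.2, -1.2, -1.8, 0.3, 2.1, -5.3
Mean of differences = -0.6300
Numerator Σ(Δy_t−Δȳ)(Δy_{t+1}−Δȳ) = -27.2209
Denominator Σ(Δy_t−Δȳ)² = 119.5410
r_1(Δy) = -27.2209 / 119.5410 = -0.228

-0.228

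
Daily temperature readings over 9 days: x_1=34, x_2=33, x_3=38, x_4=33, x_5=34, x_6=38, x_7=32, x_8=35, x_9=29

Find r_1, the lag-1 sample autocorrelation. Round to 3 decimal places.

Mean x̄ = (34 + 33 + 38 + 33 + 34 + 38 + 32 + 35 + 29)/9 = 34.0000
Numerator Σ_{t=1}^{8}(x_t−x̄)(x_{t+1}−x̄) = -23.0000
Denominator Σ(x_t−x̄)² = 64.0000
r_1 = -23.0000 / 64.0000 = -0.359

-0.359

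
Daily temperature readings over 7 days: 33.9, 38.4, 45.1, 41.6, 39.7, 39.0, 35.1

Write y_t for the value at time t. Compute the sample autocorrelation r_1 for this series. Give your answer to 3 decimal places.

0.201

Mean ȳ = (33.9 + 38.4 + 45.1 + 41.6 + 39.7 + 39.0 + 35.1)/7 = 38.9714
Deviations from mean: -5.0714, -0.5714, 6.1286, 2.6286, 0.7286, 0.0286, -3.8714
Numerator Σ_{t=1}^{6}(y_t−ȳ)(y_{t+1}−ȳ) = 17.3306
Denominator Σ(y_t−ȳ)² = 86.0343
r_1 = 17.3306 / 86.0343 = 0.201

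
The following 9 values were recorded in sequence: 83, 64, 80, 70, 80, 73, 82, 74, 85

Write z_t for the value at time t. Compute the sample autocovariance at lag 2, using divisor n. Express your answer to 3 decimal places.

23.656

Mean z̄ = (83 + 64 + 80 + 70 + 80 + 73 + 82 + 74 + 85)/9 = 76.7778
Σ_{t=1}^{7}(z_t−z̄)(z_{t+2}−z̄) = 212.9012
γ_2 = 212.9012 / 9 = 23.656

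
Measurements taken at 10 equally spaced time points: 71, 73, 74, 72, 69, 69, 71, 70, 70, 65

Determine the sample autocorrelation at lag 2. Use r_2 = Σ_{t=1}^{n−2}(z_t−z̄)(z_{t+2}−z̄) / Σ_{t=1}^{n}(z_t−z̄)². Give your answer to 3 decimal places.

Mean z̄ = (71 + 73 + 74 + 72 + 69 + 69 + 71 + 70 + 70 + 65)/10 = 70.4000
Numerator Σ_{t=1}^{8}(z_t−z̄)(z_{t+2}−z̄) = 0.6800
Denominator Σ(z_t−z̄)² = 56.4000
r_2 = 0.6800 / 56.4000 = 0.012

0.012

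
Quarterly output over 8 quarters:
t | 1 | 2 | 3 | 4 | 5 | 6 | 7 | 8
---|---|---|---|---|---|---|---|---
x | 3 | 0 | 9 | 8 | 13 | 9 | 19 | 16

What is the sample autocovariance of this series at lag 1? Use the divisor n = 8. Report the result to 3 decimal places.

Mean x̄ = (3 + 0 + 9 + 8 + 13 + 9 + 19 + 16)/8 = 9.6250
Deviations: -6.6250, -9.6250, -0.6250, -1.6250, 3.3750, -0.6250, 9.3750, 6.3750
Σ_{t=1}^{7}(x_t−x̄)(x_{t+1}−x̄) = 117.1094
γ_1 = 117.1094 / 8 = 14.639

14.639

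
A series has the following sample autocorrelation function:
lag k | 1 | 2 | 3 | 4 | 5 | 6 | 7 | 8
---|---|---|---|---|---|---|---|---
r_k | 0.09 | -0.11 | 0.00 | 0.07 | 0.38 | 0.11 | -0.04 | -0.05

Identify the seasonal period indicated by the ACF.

5

The largest autocorrelation is r_5 = 0.38; the remaining lags stay at or below 0.11.
The dominant spike at lag 5 indicates a seasonal period of 5.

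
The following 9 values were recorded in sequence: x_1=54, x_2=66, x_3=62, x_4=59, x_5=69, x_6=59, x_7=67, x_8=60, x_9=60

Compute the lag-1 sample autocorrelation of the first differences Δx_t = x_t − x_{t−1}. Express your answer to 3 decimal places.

First differences Δx: 12, -4, -3, 10, -10, 8, -7, 0
Mean of differences = 0.7500
Numerator Σ(Δx_t−Δx̄)(Δx_{t+1}−Δx̄) = -298.0625
Denominator Σ(Δx_t−Δx̄)² = 477.5000
r_1(Δx) = -298.0625 / 477.5000 = -0.624

-0.624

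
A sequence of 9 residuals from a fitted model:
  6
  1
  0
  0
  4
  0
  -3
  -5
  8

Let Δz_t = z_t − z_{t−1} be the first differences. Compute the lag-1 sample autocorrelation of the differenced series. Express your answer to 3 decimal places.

First differences Δz: -5, -1, 0, 4, -4, -3, -2, 13
Mean of differences = 0.2500
Numerator Σ(Δz_t−Δz̄)(Δz_{t+1}−Δz̄) = -17.5625
Denominator Σ(Δz_t−Δz̄)² = 239.5000
r_1(Δz) = -17.5625 / 239.5000 = -0.073

-0.073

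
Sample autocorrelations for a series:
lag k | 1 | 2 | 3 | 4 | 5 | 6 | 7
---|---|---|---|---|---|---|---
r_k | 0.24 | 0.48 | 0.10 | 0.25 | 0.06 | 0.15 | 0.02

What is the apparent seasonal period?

2

The largest autocorrelation is r_2 = 0.48, with a weaker echo at lag 4 (0.25); the remaining lags stay at or below 0.24.
The dominant spike at lag 2 indicates a seasonal period of 2.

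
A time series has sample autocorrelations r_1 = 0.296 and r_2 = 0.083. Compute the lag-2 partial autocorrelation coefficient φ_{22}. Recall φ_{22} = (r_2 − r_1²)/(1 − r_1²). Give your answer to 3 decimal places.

-0.005

φ_{22} = (r_2 − r_1²) / (1 − r_1²)
r_1² = (0.296)² = 0.087616
Numerator = 0.083 − 0.0876 = -0.0046; denominator = 1 − 0.0876 = 0.9124
φ_{22} = -0.0046 / 0.9124 = -0.005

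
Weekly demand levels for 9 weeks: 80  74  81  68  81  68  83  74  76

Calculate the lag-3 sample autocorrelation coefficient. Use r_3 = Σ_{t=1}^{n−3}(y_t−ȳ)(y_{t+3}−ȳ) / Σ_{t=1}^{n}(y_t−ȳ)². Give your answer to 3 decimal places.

-0.585

Mean ȳ = (80 + 74 + 81 + 68 + 81 + 68 + 83 + 74 + 76)/9 = 76.1111
Numerator Σ_{t=1}^{6}(y_t−ȳ)(y_{t+3}−ȳ) = -146.8148
Denominator Σ(y_t−ȳ)² = 250.8889
r_3 = -146.8148 / 250.8889 = -0.585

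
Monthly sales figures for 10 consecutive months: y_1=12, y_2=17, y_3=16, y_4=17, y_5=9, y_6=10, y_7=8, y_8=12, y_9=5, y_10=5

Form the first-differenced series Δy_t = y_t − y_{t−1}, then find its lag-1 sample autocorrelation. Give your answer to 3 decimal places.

First differences Δy: 5, -1, 1, -8, 1, -2, 4, -7, 0
Mean of differences = -0.7778
Numerator Σ(Δy_t−Δȳ)(Δy_{t+1}−Δȳ) = -69.9383
Denominator Σ(Δy_t−Δȳ)² = 155.5556
r_1(Δy) = -69.9383 / 155.5556 = -0.450

-0.450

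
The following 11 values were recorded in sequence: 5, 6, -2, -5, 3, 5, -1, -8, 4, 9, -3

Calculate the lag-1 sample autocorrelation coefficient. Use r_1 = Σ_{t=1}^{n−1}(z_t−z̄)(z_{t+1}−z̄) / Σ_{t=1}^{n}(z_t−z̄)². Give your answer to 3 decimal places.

Mean z̄ = (5 + 6 − 2 − 5 + 3 + 5 − 1 − 8 + 4 + 9 − 3)/11 = 1.1818
Numerator Σ_{t=1}^{10}(z_t−z̄)(z_{t+1}−z̄) = -6.3967
Denominator Σ(z_t−z̄)² = 279.6364
r_1 = -6.3967 / 279.6364 = -0.023

-0.023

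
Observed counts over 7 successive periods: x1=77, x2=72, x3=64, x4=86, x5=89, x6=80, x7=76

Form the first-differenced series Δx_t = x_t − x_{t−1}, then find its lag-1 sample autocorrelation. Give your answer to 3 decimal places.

-0.088

First differences Δx: -5, -8, 22, 3, -9, -4
Mean of differences = -0.1667
Numerator Σ(Δx_t−Δx̄)(Δx_{t+1}−Δx̄) = -59.6944
Denominator Σ(Δx_t−Δx̄)² = 678.8333
r_1(Δx) = -59.6944 / 678.8333 = -0.088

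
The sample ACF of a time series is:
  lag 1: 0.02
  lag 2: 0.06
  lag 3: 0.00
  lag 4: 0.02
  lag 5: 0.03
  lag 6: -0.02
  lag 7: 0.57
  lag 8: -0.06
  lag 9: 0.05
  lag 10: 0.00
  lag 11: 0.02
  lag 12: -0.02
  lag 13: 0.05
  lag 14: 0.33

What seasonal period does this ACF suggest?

7

The largest autocorrelation is r_7 = 0.57, with a weaker echo at lag 14 (0.33); the remaining lags stay at or below 0.06.
The dominant spike at lag 7 indicates a seasonal period of 7.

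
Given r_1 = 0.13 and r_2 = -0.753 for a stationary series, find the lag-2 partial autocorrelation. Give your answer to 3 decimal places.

-0.783

φ_{22} = (r_2 − r_1²) / (1 − r_1²)
r_1² = (0.13)² = 0.0169
Numerator = -0.753 − 0.0169 = -0.7699; denominator = 1 − 0.0169 = 0.9831
φ_{22} = -0.7699 / 0.9831 = -0.783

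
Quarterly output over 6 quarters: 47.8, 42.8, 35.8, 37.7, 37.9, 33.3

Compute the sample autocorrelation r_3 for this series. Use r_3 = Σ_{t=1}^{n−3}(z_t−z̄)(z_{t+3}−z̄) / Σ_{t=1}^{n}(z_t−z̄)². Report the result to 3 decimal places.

0.018

Mean z̄ = (47.8 + 42.8 + 35.8 + 37.7 + 37.9 + 33.3)/6 = 39.2167
Σ(z_t−z̄)(z_{t+3}−z̄) = (-13.0181) + (-4.7181) + (20.2153) = 2.4792
Denominator Σ(z_t−z̄)² = 137.2283
r_3 = 2.4792 / 137.2283 = 0.018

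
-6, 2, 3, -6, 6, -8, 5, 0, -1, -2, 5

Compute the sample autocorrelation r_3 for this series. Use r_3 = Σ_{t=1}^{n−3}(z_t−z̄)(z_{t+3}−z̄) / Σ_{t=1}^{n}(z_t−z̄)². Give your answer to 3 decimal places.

-0.036

Mean z̄ = (-6 + 2 + 3 − 6 + 6 − 8 + 5 + 0 − 1 − 2 + 5)/11 = -0.1818
Numerator Σ_{t=1}^{8}(z_t−z̄)(z_{t+3}−z̄) = -8.6446
Denominator Σ(z_t−z̄)² = 239.6364
r_3 = -8.6446 / 239.6364 = -0.036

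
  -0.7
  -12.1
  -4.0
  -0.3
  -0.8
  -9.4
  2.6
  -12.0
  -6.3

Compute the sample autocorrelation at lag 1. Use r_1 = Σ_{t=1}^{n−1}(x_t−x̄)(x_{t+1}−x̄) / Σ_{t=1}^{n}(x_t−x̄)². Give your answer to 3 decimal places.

-0.460

Mean x̄ = (-0.7 − 12.1 − 4.0 − 0.3 − 0.8 − 9.4 + 2.6 − 12.0 − 6.3)/9 = -4.7778
Numerator Σ_{t=1}^{8}(x_t−x̄)(x_{t+1}−x̄) = -109.0372
Denominator Σ(x_t−x̄)² = 236.9956
r_1 = -109.0372 / 236.9956 = -0.460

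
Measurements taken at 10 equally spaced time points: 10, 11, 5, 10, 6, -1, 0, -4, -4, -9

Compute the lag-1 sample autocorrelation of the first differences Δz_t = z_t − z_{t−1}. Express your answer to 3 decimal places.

-0.583

First differences Δz: 1, -6, 5, -4, -7, 1, -4, 0, -5
Mean of differences = -2.1111
Numerator Σ(Δz_t−Δz̄)(Δz_{t+1}−Δz̄) = -75.1235
Denominator Σ(Δz_t−Δz̄)² = 128.8889
r_1(Δz) = -75.1235 / 128.8889 = -0.583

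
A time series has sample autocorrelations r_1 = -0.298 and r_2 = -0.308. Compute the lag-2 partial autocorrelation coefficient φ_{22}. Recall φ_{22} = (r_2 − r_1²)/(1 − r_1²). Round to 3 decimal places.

-0.435

φ_{22} = (r_2 − r_1²) / (1 − r_1²)
r_1² = (-0.298)² = 0.088804
Numerator = -0.308 − 0.0888 = -0.3968; denominator = 1 − 0.0888 = 0.9112
φ_{22} = -0.3968 / 0.9112 = -0.435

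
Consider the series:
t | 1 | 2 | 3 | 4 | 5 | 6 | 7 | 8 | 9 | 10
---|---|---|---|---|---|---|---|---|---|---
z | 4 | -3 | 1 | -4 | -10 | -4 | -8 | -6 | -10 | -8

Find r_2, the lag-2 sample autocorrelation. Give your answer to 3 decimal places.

0.309

Mean z̄ = (4 − 3 + 1 − 4 − 10 − 4 − 8 − 6 − 10 − 8)/10 = -4.8000
Numerator Σ_{t=1}^{8}(z_t−z̄)(z_{t+2}−z̄) = 59.1200
Denominator Σ(z_t−z̄)² = 191.6000
r_2 = 59.1200 / 191.6000 = 0.309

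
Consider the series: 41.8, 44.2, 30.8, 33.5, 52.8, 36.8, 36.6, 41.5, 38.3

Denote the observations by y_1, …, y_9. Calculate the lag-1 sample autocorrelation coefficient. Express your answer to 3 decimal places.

Mean ȳ = (41.8 + 44.2 + 30.8 + 33.5 + 52.8 + 36.8 + 36.6 + 41.5 + 38.3)/9 = 39.5889
Numerator Σ_{t=1}^{8}(y_t−ȳ)(y_{t+1}−ȳ) = -93.9412
Denominator Σ(y_t−ȳ)² = 337.0289
r_1 = -93.9412 / 337.0289 = -0.279

-0.279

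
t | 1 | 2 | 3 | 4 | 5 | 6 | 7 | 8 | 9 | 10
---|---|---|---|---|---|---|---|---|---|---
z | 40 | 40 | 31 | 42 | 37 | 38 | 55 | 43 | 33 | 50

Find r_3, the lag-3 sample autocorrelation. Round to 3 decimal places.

Mean z̄ = (40 + 40 + 31 + 42 + 37 + 38 + 55 + 43 + 33 + 50)/10 = 40.9000
Σ(z_t−z̄)(z_{t+3}−z̄) = (-0.9900) + (3.5100) + (28.7100) + (15.5100) + (-8.1900) + (22.9100) + (128.3100) = 189.7700
Denominator Σ(z_t−z̄)² = 472.9000
r_3 = 189.7700 / 472.9000 = 0.401

0.401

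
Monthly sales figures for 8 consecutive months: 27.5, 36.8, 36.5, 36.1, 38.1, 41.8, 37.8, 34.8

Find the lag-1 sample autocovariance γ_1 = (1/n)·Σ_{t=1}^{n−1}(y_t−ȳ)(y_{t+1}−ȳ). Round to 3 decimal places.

1.543

Mean ȳ = (27.5 + 36.8 + 36.5 + 36.1 + 38.1 + 41.8 + 37.8 + 34.8)/8 = 36.1750
Deviations: -8.6750, 0.6250, 0.3250, -0.0750, 1.9250, 5.6250, 1.6250, -1.3750
Σ_{t=1}^{7}(y_t−ȳ)(y_{t+1}−ȳ) = 12.3469
γ_1 = 12.3469 / 8 = 1.543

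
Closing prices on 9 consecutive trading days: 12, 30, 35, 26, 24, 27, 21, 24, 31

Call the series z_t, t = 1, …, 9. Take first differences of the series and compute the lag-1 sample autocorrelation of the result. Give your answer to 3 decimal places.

0.103

First differences Δz: 18, 5, -9, -2, 3, -6, 3, 7
Mean of differences = 2.3750
Numerator Σ(Δz_t−Δz̄)(Δz_{t+1}−Δz̄) = 50.6094
Denominator Σ(Δz_t−Δz̄)² = 491.8750
r_1(Δz) = 50.6094 / 491.8750 = 0.103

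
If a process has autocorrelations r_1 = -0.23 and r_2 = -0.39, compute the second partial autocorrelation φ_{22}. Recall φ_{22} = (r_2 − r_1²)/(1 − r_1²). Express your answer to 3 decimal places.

φ_{22} = (r_2 − r_1²) / (1 − r_1²)
r_1² = (-0.23)² = 0.0529
Numerator = -0.39 − 0.0529 = -0.4429; denominator = 1 − 0.0529 = 0.9471
φ_{22} = -0.4429 / 0.9471 = -0.468

-0.468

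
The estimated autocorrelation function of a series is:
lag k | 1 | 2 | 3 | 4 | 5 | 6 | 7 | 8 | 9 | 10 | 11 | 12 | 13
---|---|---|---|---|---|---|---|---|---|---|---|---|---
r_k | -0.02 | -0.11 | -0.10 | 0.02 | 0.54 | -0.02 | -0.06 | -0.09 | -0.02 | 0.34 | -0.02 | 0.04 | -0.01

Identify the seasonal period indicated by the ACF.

5

The largest autocorrelation is r_5 = 0.54, with a weaker echo at lag 10 (0.34); the remaining lags stay at or below 0.04.
The dominant spike at lag 5 indicates a seasonal period of 5.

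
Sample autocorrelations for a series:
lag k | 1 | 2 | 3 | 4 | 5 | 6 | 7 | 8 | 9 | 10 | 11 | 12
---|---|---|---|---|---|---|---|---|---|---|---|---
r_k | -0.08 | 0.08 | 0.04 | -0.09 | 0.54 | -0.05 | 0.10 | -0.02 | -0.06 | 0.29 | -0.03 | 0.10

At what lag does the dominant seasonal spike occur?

5

The largest autocorrelation is r_5 = 0.54, with a weaker echo at lag 10 (0.29); the remaining lags stay at or below 0.10.
The dominant spike at lag 5 indicates a seasonal period of 5.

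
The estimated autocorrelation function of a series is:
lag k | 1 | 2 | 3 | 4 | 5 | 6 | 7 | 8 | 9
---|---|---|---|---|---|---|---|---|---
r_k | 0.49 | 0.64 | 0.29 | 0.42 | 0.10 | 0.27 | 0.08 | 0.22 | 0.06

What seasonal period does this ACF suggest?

The largest autocorrelation is r_2 = 0.64; the remaining lags stay at or below 0.49.
The dominant spike at lag 2 indicates a seasonal period of 2.

2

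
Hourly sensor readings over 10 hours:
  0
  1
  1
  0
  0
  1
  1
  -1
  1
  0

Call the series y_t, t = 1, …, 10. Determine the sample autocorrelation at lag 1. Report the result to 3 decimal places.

-0.400

Mean ȳ = (0 + 1 + 1 + 0 + 0 + 1 + 1 − 1 + 1 + 0)/10 = 0.4000
Numerator Σ_{t=1}^{9}(y_t−ȳ)(y_{t+1}−ȳ) = -1.7600
Denominator Σ(y_t−ȳ)² = 4.4000
r_1 = -1.7600 / 4.4000 = -0.400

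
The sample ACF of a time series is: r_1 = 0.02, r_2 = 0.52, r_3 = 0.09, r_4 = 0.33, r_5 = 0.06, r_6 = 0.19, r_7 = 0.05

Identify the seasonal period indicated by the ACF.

The largest autocorrelation is r_2 = 0.52, with weaker echoes at lags 4 (0.33) and 6 (0.19); the remaining lags stay at or below 0.09.
The dominant spike at lag 2 indicates a seasonal period of 2.

2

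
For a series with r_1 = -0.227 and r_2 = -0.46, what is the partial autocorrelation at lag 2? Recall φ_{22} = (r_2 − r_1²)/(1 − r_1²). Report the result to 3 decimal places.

φ_{22} = (r_2 − r_1²) / (1 − r_1²)
r_1² = (-0.227)² = 0.051529
Numerator = -0.46 − 0.0515 = -0.5115; denominator = 1 − 0.0515 = 0.9485
φ_{22} = -0.5115 / 0.9485 = -0.539

-0.539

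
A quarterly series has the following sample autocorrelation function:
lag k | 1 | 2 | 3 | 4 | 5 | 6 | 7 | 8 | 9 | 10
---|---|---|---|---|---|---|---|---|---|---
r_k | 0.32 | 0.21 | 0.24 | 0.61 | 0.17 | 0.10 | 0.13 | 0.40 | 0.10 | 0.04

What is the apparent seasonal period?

The largest autocorrelation is r_4 = 0.61, with a weaker echo at lag 8 (0.40); the remaining lags stay at or below 0.32. The elevated value at lag 1 (0.32), dropping to 0.21 at lag 2, reflects decaying short-term dependence rather than seasonality.
The dominant spike at lag 4 indicates a seasonal period of 4.

4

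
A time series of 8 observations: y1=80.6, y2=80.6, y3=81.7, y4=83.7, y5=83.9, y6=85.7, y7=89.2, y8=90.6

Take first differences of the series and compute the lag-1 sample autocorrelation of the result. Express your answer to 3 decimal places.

-0.020

First differences Δy: 0.0, 1.1, 2.0, 0.2, 1.8, 3.5, 1.4
Mean of differences = 1.4286
Numerator Σ(Δy_t−Δȳ)(Δy_{t+1}−Δȳ) = -0.1665
Denominator Σ(Δy_t−Δȳ)² = 8.4143
r_1(Δy) = -0.1665 / 8.4143 = -0.020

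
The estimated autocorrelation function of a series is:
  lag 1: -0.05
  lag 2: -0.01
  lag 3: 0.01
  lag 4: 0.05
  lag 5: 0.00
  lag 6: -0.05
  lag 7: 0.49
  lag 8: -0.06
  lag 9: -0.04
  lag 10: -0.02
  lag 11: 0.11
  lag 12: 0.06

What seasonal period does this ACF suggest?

7

The largest autocorrelation is r_7 = 0.49; the remaining lags stay at or below 0.11.
The dominant spike at lag 7 indicates a seasonal period of 7.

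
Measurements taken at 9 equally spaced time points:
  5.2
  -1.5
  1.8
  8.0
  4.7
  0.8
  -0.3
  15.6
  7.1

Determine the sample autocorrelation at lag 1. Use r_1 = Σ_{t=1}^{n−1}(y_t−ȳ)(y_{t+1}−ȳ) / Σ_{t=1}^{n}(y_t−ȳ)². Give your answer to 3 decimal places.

-0.018

Mean ȳ = (5.2 − 1.5 + 1.8 + 8.0 + 4.7 + 0.8 − 0.3 + 15.6 + 7.1)/9 = 4.6000
Numerator Σ_{t=1}^{8}(y_t−ȳ)(y_{t+1}−ȳ) = -3.9200
Denominator Σ(y_t−ȳ)² = 222.6800
r_1 = -3.9200 / 222.6800 = -0.018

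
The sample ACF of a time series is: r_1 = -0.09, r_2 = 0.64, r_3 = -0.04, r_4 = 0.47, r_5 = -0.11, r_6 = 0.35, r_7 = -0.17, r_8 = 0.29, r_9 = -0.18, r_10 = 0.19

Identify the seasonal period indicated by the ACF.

2

The largest autocorrelation is r_2 = 0.64, with weaker echoes at lags 4 (0.47), 6 (0.35), 8 (0.29) and 10 (0.19); the remaining lags stay at or below -0.04.
The dominant spike at lag 2 indicates a seasonal period of 2.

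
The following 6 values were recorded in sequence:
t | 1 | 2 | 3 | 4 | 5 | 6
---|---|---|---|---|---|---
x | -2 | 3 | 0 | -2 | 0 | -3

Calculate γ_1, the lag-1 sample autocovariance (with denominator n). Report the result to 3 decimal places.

Mean x̄ = (-2 + 3 + 0 − 2 + 0 − 3)/6 = -0.6667
Σ_{t=1}^{5}(x_t−x̄)(x_{t+1}−x̄) = -5.7778
γ_1 = -5.7778 / 6 = -0.963

-0.963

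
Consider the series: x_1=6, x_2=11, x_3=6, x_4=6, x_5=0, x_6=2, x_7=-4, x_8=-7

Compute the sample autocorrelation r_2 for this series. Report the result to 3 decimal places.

0.212

Mean x̄ = (6 + 11 + 6 + 6 + 0 + 2 − 4 − 7)/8 = 2.5000
Numerator Σ_{t=1}^{6}(x_t−x̄)(x_{t+2}−x̄) = 52.5000
Denominator Σ(x_t−x̄)² = 248.0000
r_2 = 52.5000 / 248.0000 = 0.212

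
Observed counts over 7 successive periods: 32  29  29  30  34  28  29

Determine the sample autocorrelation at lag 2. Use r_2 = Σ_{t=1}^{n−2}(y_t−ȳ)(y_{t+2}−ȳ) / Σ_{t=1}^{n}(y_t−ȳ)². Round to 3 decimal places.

-0.390

Mean ȳ = (32 + 29 + 29 + 30 + 34 + 28 + 29)/7 = 30.1429
Deviations from mean: 1.8571, -1.1429, -1.1429, -0.1429, 3.8571, -2.1429, -1.1429
Numerator Σ_{t=1}^{5}(y_t−ȳ)(y_{t+2}−ȳ) = -10.4694
Denominator Σ(y_t−ȳ)² = 26.8571
r_2 = -10.4694 / 26.8571 = -0.390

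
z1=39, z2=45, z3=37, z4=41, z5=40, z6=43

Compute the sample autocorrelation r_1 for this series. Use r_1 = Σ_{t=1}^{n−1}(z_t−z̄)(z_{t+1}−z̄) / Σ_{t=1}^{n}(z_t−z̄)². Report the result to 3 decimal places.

-0.641

Mean z̄ = (39 + 45 + 37 + 41 + 40 + 43)/6 = 40.8333
Deviations from mean: -1.8333, 4.1667, -3.8333, 0.1667, -0.8333, 2.1667
Σ(z_t−z̄)(z_{t+1}−z̄) = (-7.6389) + (-15.9722) + (-0.6389) + (-0.1389) + (-1.8056) = -26.1944
Denominator Σ(z_t−z̄)² = 40.8333
r_1 = -26.1944 / 40.8333 = -0.641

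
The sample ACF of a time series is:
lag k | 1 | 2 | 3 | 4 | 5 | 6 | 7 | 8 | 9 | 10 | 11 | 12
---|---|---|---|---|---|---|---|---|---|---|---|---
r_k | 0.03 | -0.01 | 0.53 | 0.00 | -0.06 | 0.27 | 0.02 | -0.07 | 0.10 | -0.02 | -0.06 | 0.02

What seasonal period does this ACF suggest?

The largest autocorrelation is r_3 = 0.53, with a weaker echo at lag 6 (0.27); the remaining lags stay at or below 0.10.
The dominant spike at lag 3 indicates a seasonal period of 3.

3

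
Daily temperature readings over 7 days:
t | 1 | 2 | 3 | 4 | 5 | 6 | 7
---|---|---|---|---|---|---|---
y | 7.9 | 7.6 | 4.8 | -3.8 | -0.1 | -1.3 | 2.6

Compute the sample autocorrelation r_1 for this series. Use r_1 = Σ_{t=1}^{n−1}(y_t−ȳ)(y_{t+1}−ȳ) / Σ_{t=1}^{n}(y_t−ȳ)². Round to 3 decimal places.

0.419

Mean ȳ = (7.9 + 7.6 + 4.8 − 3.8 − 0.1 − 1.3 + 2.6)/7 = 2.5286
Numerator Σ_{t=1}^{6}(y_t−ȳ)(y_{t+1}−ȳ) = 50.8106
Denominator Σ(y_t−ȳ)² = 121.3543
r_1 = 50.8106 / 121.3543 = 0.419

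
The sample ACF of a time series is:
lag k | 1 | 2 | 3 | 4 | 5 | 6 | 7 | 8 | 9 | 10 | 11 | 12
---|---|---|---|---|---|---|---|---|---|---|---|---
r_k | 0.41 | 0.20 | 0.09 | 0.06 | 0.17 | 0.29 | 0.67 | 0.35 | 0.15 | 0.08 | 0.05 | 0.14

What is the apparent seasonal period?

7

The largest autocorrelation is r_7 = 0.67; the remaining lags stay at or below 0.41. The elevated value at lag 1 (0.41), dropping to 0.20 at lag 2, reflects decaying short-term dependence rather than seasonality.
The dominant spike at lag 7 indicates a seasonal period of 7.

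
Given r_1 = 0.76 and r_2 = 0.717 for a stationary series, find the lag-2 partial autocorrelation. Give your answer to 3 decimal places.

0.330

φ_{22} = (r_2 − r_1²) / (1 − r_1²)
r_1² = (0.76)² = 0.5776
Numerator = 0.717 − 0.5776 = 0.1394; denominator = 1 − 0.5776 = 0.4224
φ_{22} = 0.1394 / 0.4224 = 0.330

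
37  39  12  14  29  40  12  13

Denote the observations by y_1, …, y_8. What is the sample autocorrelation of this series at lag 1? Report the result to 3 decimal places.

Mean ȳ = (37 + 39 + 12 + 14 + 29 + 40 + 12 + 13)/8 = 24.5000
Numerator Σ_{t=1}^{7}(y_t−ȳ)(y_{t+1}−ȳ) = 103.7500
Denominator Σ(y_t−ȳ)² = 1182.0000
r_1 = 103.7500 / 1182.0000 = 0.088

0.088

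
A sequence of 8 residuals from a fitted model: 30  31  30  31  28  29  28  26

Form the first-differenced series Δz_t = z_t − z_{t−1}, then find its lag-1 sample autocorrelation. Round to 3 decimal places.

First differences Δz: 1, -1, 1, -3, 1, -1, -2
Mean of differences = -0.5714
Numerator Σ(Δz_t−Δz̄)(Δz_{t+1}−Δz̄) = -9.0408
Denominator Σ(Δz_t−Δz̄)² = 15.7143
r_1(Δz) = -9.0408 / 15.7143 = -0.575

-0.575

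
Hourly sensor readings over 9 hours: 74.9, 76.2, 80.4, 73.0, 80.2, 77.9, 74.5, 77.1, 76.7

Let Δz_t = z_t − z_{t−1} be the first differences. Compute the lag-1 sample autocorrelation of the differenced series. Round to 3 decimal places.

First differences Δz: 1.3, 4.2, -7.4, 7.2, -2.3, -3.4, 2.6, -0.4
Mean of differences = 0.2250
Numerator Σ(Δz_t−Δz̄)(Δz_{t+1}−Δz̄) = -97.7731
Denominator Σ(Δz_t−Δz̄)² = 149.2950
r_1(Δz) = -97.7731 / 149.2950 = -0.655

-0.655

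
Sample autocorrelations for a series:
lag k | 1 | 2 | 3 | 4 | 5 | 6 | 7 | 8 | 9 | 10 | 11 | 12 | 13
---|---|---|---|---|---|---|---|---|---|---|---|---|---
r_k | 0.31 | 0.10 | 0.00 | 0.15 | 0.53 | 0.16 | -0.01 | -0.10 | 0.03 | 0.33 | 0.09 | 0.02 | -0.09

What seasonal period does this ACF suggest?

The largest autocorrelation is r_5 = 0.53, with a weaker echo at lag 10 (0.33); the remaining lags stay at or below 0.31. The elevated value at lag 1 (0.31), dropping to 0.10 at lag 2, reflects decaying short-term dependence rather than seasonality.
The dominant spike at lag 5 indicates a seasonal period of 5.

5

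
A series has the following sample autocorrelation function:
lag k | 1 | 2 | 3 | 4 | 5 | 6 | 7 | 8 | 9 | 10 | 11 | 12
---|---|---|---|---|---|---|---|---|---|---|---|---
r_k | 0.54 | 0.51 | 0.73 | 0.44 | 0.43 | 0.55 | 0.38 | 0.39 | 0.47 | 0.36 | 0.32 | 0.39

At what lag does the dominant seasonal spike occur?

The largest autocorrelation is r_3 = 0.73, with a weaker echo at lag 6 (0.55); the remaining lags stay at or below 0.54. The elevated value at lag 1 (0.54), dropping to 0.51 at lag 2, reflects decaying short-term dependence rather than seasonality.
The dominant spike at lag 3 indicates a seasonal period of 3.

3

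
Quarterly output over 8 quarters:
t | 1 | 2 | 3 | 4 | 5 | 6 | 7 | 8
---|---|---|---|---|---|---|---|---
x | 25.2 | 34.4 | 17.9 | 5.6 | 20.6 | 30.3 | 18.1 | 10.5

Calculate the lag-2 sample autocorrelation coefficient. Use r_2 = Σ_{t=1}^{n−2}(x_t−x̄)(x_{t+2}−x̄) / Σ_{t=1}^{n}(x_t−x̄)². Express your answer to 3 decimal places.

-0.721

Mean x̄ = (25.2 + 34.4 + 17.9 + 5.6 + 20.6 + 30.3 + 18.1 + 10.5)/8 = 20.3250
Deviations from mean: 4.8750, 14.0750, -2.4250, -14.7250, 0.2750, 9.9750, -2.2250, -9.8250
Numerator Σ_{t=1}^{6}(x_t−x̄)(x_{t+2}−x̄) = -465.2413
Denominator Σ(x_t−x̄)² = 645.6350
r_2 = -465.2413 / 645.6350 = -0.721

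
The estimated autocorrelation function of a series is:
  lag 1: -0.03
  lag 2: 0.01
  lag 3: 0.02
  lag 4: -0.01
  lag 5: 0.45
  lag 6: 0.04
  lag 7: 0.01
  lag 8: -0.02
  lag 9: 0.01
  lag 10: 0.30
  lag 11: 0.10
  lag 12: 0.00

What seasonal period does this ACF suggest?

5

The largest autocorrelation is r_5 = 0.45, with a weaker echo at lag 10 (0.30); the remaining lags stay at or below 0.10.
The dominant spike at lag 5 indicates a seasonal period of 5.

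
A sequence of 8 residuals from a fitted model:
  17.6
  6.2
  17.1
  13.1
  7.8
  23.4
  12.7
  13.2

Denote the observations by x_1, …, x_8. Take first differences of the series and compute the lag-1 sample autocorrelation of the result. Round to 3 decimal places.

-0.614

First differences Δx: -11.4, 10.9, -4.0, -5.3, 15.6, -10.7, 0.5
Mean of differences = -0.6286
Numerator Σ(Δx_t−Δx̄)(Δx_{t+1}−Δx̄) = -397.9194
Denominator Σ(Δx_t−Δx̄)² = 648.1943
r_1(Δx) = -397.9194 / 648.1943 = -0.614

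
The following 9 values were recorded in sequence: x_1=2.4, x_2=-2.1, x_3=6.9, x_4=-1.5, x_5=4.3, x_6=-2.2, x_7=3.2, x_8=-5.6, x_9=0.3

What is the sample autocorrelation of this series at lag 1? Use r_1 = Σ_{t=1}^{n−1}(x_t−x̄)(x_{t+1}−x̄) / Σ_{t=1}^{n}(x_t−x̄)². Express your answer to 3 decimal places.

-0.615

Mean x̄ = (2.4 − 2.1 + 6.9 − 1.5 + 4.3 − 2.2 + 3.2 − 5.6 + 0.3)/9 = 0.6333
Numerator Σ_{t=1}^{8}(x_t−x̄)(x_{t+1}−x̄) = -74.7311
Denominator Σ(x_t−x̄)² = 121.4400
r_1 = -74.7311 / 121.4400 = -0.615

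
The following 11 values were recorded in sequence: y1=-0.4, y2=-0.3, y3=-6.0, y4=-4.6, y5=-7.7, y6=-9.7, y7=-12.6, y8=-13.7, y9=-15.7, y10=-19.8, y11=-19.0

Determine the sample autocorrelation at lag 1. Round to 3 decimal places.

0.730

Mean ȳ = (-0.4 − 0.3 − 6.0 − 4.6 − 7.7 − 9.7 − 12.6 − 13.7 − 15.7 − 19.8 − 19.0)/11 = -9.9545
Numerator Σ_{t=1}^{10}(y_t−ȳ)(y_{t+1}−ȳ) = 340.6225
Denominator Σ(y_t−ȳ)² = 466.7473
r_1 = 340.6225 / 466.7473 = 0.730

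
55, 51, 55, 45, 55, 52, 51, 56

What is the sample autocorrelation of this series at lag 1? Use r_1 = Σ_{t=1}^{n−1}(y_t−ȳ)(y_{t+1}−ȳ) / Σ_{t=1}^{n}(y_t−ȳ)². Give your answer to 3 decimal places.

-0.552

Mean ȳ = (55 + 51 + 55 + 45 + 55 + 52 + 51 + 56)/8 = 52.5000
Deviations from mean: 2.5000, -1.5000, 2.5000, -7.5000, 2.5000, -0.5000, -1.5000, 3.5000
Σ(y_t−ȳ)(y_{t+1}−ȳ) = (-3.7500) + (-3.7500) + (-18.7500) + (-18.7500) + (-1.2500) + (0.7500) + (-5.2500) = -50.7500
Denominator Σ(y_t−ȳ)² = 92.0000
r_1 = -50.7500 / 92.0000 = -0.552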